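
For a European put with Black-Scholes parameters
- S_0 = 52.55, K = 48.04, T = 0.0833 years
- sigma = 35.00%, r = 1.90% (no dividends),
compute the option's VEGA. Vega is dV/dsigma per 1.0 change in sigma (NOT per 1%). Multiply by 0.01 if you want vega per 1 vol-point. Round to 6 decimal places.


d1 = 0.9544610882; d2 = 0.8534450003
phi(d1) = 0.2529821066; exp(-qT) = 1.0000000000; exp(-rT) = 0.9984185518
Vega = S * exp(-qT) * phi(d1) * sqrt(T) = 52.5500 * 1.0000000000 * 0.2529821066 * 0.2886173938 = 3.836940

Answer: Vega = 3.836940


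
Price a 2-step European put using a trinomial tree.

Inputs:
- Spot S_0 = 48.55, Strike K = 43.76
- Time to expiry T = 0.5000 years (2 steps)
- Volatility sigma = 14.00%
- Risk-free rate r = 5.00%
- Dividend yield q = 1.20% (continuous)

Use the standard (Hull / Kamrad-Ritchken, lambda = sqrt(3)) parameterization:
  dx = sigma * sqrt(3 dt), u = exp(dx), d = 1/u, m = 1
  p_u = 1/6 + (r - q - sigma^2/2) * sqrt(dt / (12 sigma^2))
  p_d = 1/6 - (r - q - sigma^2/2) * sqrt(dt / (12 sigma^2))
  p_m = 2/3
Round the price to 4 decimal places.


Answer: Price = V(0,0) = 0.2394

Derivation:
dt = T/N = 0.250000; dx = sigma*sqrt(3*dt) = 0.121244
u = exp(dx) = 1.128900; d = 1/u = 0.885818
p_u = 0.195740, p_m = 0.666667, p_d = 0.137593
Discount per step: exp(-r*dt) = 0.987578
Stock lattice S(k, j) with j the centered position index:
  k=0: S(0,+0) = 48.5500
  k=1: S(1,-1) = 43.0065; S(1,+0) = 48.5500; S(1,+1) = 54.8081
  k=2: S(2,-2) = 38.0959; S(2,-1) = 43.0065; S(2,+0) = 48.5500; S(2,+1) = 54.8081; S(2,+2) = 61.8728
Terminal payoffs V(N, j) = max(K - S_T, 0):
  V(2,-2) = 5.664084; V(2,-1) = 0.753527; V(2,+0) = 0.000000; V(2,+1) = 0.000000; V(2,+2) = 0.000000
Backward induction: V(k, j) = exp(-r*dt) * [p_u * V(k+1, j+1) + p_m * V(k+1, j) + p_d * V(k+1, j-1)]
  V(1,-1) = exp(-r*dt) * [p_u*0.000000 + p_m*0.753527 + p_d*5.664084] = 1.265768
  V(1,+0) = exp(-r*dt) * [p_u*0.000000 + p_m*0.000000 + p_d*0.753527] = 0.102392
  V(1,+1) = exp(-r*dt) * [p_u*0.000000 + p_m*0.000000 + p_d*0.000000] = 0.000000
  V(0,+0) = exp(-r*dt) * [p_u*0.000000 + p_m*0.102392 + p_d*1.265768] = 0.239411


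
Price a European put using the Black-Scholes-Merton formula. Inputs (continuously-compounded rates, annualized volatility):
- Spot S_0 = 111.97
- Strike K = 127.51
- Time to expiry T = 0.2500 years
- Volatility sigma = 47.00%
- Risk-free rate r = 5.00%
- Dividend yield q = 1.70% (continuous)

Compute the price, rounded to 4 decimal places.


Answer: Price = 19.7671

Derivation:
d1 = (ln(S/K) + (r - q + 0.5*sigma^2) * T) / (sigma * sqrt(T)) = -0.40043113
d2 = d1 - sigma * sqrt(T) = -0.63543113
exp(-rT) = 0.98757780; exp(-qT) = 0.99575902
P = K * exp(-rT) * N(-d2) - S_0 * exp(-qT) * N(-d1)
N(-d1) = 0.65558050; N(-d2) = 0.73742636
P = 127.5100 * 0.98757780 * 0.73742636 - 111.9700 * 0.99575902 * 0.65558050 = 19.7671


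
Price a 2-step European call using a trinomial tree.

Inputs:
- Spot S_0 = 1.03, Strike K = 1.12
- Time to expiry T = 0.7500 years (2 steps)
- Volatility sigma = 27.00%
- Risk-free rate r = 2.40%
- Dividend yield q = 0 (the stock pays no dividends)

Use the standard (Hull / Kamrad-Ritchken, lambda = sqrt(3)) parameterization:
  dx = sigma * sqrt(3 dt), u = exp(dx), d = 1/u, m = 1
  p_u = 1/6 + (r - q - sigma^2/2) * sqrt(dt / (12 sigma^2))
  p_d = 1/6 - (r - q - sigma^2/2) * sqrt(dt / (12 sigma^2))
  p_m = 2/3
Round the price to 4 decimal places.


dt = T/N = 0.375000; dx = sigma*sqrt(3*dt) = 0.286378
u = exp(dx) = 1.331596; d = 1/u = 0.750979
p_u = 0.158515, p_m = 0.666667, p_d = 0.174818
Discount per step: exp(-r*dt) = 0.991040
Stock lattice S(k, j) with j the centered position index:
  k=0: S(0,+0) = 1.0300
  k=1: S(1,-1) = 0.7735; S(1,+0) = 1.0300; S(1,+1) = 1.3715
  k=2: S(2,-2) = 0.5809; S(2,-1) = 0.7735; S(2,+0) = 1.0300; S(2,+1) = 1.3715; S(2,+2) = 1.8263
Terminal payoffs V(N, j) = max(S_T - K, 0):
  V(2,-2) = 0.000000; V(2,-1) = 0.000000; V(2,+0) = 0.000000; V(2,+1) = 0.251544; V(2,+2) = 0.706342
Backward induction: V(k, j) = exp(-r*dt) * [p_u * V(k+1, j+1) + p_m * V(k+1, j) + p_d * V(k+1, j-1)]
  V(1,-1) = exp(-r*dt) * [p_u*0.000000 + p_m*0.000000 + p_d*0.000000] = 0.000000
  V(1,+0) = exp(-r*dt) * [p_u*0.251544 + p_m*0.000000 + p_d*0.000000] = 0.039516
  V(1,+1) = exp(-r*dt) * [p_u*0.706342 + p_m*0.251544 + p_d*0.000000] = 0.277156
  V(0,+0) = exp(-r*dt) * [p_u*0.277156 + p_m*0.039516 + p_d*0.000000] = 0.069648

Answer: Price = V(0,0) = 0.0696


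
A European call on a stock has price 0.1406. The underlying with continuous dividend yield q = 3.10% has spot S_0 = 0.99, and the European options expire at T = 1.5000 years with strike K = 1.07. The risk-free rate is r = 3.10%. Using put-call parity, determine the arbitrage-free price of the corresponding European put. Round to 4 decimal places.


Put-call parity: C - P = S_0 * exp(-qT) - K * exp(-rT).
S_0 * exp(-qT) = 0.9900 * 0.95456456 = 0.94501891
K * exp(-rT) = 1.0700 * 0.95456456 = 1.02138408
P = C - S*exp(-qT) + K*exp(-rT)
P = 0.1406 - 0.94501891 + 1.02138408 = 0.2170

Answer: Put price = 0.2170


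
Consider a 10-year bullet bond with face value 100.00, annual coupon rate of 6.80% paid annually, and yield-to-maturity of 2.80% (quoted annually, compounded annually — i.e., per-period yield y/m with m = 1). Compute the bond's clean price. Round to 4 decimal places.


Answer: Price = 134.4717

Derivation:
Coupon per period c = face * coupon_rate / m = 6.800000
Periods per year m = 1; per-period yield y/m = 0.028000
Number of cashflows N = 10
Cashflows (t years, CF_t, discount factor 1/(1+y/m)^(m*t), PV):
  t = 1.0000: CF_t = 6.800000, DF = 0.972763, PV = 6.614786
  t = 2.0000: CF_t = 6.800000, DF = 0.946267, PV = 6.434617
  t = 3.0000: CF_t = 6.800000, DF = 0.920493, PV = 6.259355
  t = 4.0000: CF_t = 6.800000, DF = 0.895422, PV = 6.088867
  t = 5.0000: CF_t = 6.800000, DF = 0.871033, PV = 5.923022
  t = 6.0000: CF_t = 6.800000, DF = 0.847308, PV = 5.761694
  t = 7.0000: CF_t = 6.800000, DF = 0.824230, PV = 5.604761
  t = 8.0000: CF_t = 6.800000, DF = 0.801780, PV = 5.452102
  t = 9.0000: CF_t = 6.800000, DF = 0.779941, PV = 5.303601
  t = 10.0000: CF_t = 106.800000, DF = 0.758698, PV = 81.028930
Price P = sum_t PV_t = 134.471736


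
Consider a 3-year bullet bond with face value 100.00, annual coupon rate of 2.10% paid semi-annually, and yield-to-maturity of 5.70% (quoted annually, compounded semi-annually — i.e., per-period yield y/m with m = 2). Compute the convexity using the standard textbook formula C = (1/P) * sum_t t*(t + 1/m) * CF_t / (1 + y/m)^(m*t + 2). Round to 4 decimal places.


Answer: Convexity = 9.5669

Derivation:
Coupon per period c = face * coupon_rate / m = 1.050000
Periods per year m = 2; per-period yield y/m = 0.028500
Number of cashflows N = 6
Cashflows (t years, CF_t, discount factor 1/(1+y/m)^(m*t), PV):
  t = 0.5000: CF_t = 1.050000, DF = 0.972290, PV = 1.020904
  t = 1.0000: CF_t = 1.050000, DF = 0.945347, PV = 0.992615
  t = 1.5000: CF_t = 1.050000, DF = 0.919152, PV = 0.965109
  t = 2.0000: CF_t = 1.050000, DF = 0.893682, PV = 0.938366
  t = 2.5000: CF_t = 1.050000, DF = 0.868917, PV = 0.912363
  t = 3.0000: CF_t = 101.050000, DF = 0.844840, PV = 85.371034
Price P = sum_t PV_t = 90.200391
Convexity numerator sum_t t*(t + 1/m) * CF_t / (1+y/m)^(m*t + 2):
  t = 0.5000: term = 0.482555
  t = 1.0000: term = 1.407549
  t = 1.5000: term = 2.737090
  t = 2.0000: term = 4.435408
  t = 2.5000: term = 6.468752
  t = 3.0000: term = 847.405442
Convexity = (1/P) * sum = 862.936794 / 90.200391 = 9.566885


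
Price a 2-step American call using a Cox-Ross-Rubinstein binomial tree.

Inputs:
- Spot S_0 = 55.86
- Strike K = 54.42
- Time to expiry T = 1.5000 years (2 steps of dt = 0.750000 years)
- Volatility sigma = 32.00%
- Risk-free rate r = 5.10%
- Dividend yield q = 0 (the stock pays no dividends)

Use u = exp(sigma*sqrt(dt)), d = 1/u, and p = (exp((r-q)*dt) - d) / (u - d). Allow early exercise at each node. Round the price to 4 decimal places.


dt = T/N = 0.750000
u = exp(sigma*sqrt(dt)) = 1.319335; d = 1/u = 0.757957
p = (exp((r-q)*dt) - d) / (u - d) = 0.500614
Discount per step: exp(-r*dt) = 0.962472
Stock lattice S(k, i) with i counting down-moves:
  k=0: S(0,0) = 55.8600
  k=1: S(1,0) = 73.6981; S(1,1) = 42.3395
  k=2: S(2,0) = 97.2325; S(2,1) = 55.8600; S(2,2) = 32.0915
Terminal payoffs V(N, i) = max(S_T - K, 0):
  V(2,0) = 42.812481; V(2,1) = 1.440000; V(2,2) = 0.000000
Backward induction: V(k, i) = exp(-r*dt) * [p * V(k+1, i) + (1-p) * V(k+1, i+1)]; then take max(V_cont, immediate exercise) for American.
  V(1,0) = exp(-r*dt) * [p*42.812481 + (1-p)*1.440000] = 21.320334; exercise = 19.278076; V(1,0) = max -> 21.320334
  V(1,1) = exp(-r*dt) * [p*1.440000 + (1-p)*0.000000] = 0.693831; exercise = 0.000000; V(1,1) = max -> 0.693831
  V(0,0) = exp(-r*dt) * [p*21.320334 + (1-p)*0.693831] = 10.606196; exercise = 1.440000; V(0,0) = max -> 10.606196

Answer: Price = V(0,0) = 10.6062


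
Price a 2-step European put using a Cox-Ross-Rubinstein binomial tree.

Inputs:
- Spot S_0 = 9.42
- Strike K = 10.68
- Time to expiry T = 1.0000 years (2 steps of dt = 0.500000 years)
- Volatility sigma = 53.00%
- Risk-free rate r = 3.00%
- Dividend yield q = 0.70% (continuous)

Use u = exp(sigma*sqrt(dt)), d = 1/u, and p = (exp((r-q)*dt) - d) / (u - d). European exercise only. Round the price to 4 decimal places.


dt = T/N = 0.500000
u = exp(sigma*sqrt(dt)) = 1.454652; d = 1/u = 0.687450
p = (exp((r-q)*dt) - d) / (u - d) = 0.422466
Discount per step: exp(-r*dt) = 0.985112
Stock lattice S(k, i) with i counting down-moves:
  k=0: S(0,0) = 9.4200
  k=1: S(1,0) = 13.7028; S(1,1) = 6.4758
  k=2: S(2,0) = 19.9328; S(2,1) = 9.4200; S(2,2) = 4.4518
Terminal payoffs V(N, i) = max(K - S_T, 0):
  V(2,0) = 0.000000; V(2,1) = 1.260000; V(2,2) = 6.228229
Backward induction: V(k, i) = exp(-r*dt) * [p * V(k+1, i) + (1-p) * V(k+1, i+1)].
  V(1,0) = exp(-r*dt) * [p*0.000000 + (1-p)*1.260000] = 0.716859
  V(1,1) = exp(-r*dt) * [p*1.260000 + (1-p)*6.228229] = 4.067845
  V(0,0) = exp(-r*dt) * [p*0.716859 + (1-p)*4.067845] = 2.612682

Answer: Price = V(0,0) = 2.6127


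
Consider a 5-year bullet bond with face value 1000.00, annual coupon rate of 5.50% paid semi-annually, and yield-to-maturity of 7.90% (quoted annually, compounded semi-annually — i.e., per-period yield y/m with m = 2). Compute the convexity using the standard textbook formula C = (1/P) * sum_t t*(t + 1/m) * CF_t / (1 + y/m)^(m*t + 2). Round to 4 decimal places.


Coupon per period c = face * coupon_rate / m = 27.500000
Periods per year m = 2; per-period yield y/m = 0.039500
Number of cashflows N = 10
Cashflows (t years, CF_t, discount factor 1/(1+y/m)^(m*t), PV):
  t = 0.5000: CF_t = 27.500000, DF = 0.962001, PV = 26.455026
  t = 1.0000: CF_t = 27.500000, DF = 0.925446, PV = 25.449761
  t = 1.5000: CF_t = 27.500000, DF = 0.890280, PV = 24.482694
  t = 2.0000: CF_t = 27.500000, DF = 0.856450, PV = 23.552376
  t = 2.5000: CF_t = 27.500000, DF = 0.823906, PV = 22.657408
  t = 3.0000: CF_t = 27.500000, DF = 0.792598, PV = 21.796448
  t = 3.5000: CF_t = 27.500000, DF = 0.762480, PV = 20.968204
  t = 4.0000: CF_t = 27.500000, DF = 0.733507, PV = 20.171433
  t = 4.5000: CF_t = 27.500000, DF = 0.705634, PV = 19.404938
  t = 5.0000: CF_t = 1027.500000, DF = 0.678821, PV = 697.488247
Price P = sum_t PV_t = 902.426535
Convexity numerator sum_t t*(t + 1/m) * CF_t / (1+y/m)^(m*t + 2):
  t = 0.5000: term = 12.241347
  t = 1.0000: term = 35.328563
  t = 1.5000: term = 67.972224
  t = 2.0000: term = 108.982242
  t = 2.5000: term = 157.261532
  t = 3.0000: term = 211.800043
  t = 3.5000: term = 271.669127
  t = 4.0000: term = 336.016236
  t = 4.5000: term = 404.059928
  t = 5.0000: term = 17750.909113
Convexity = (1/P) * sum = 19356.240354 / 902.426535 = 21.449104

Answer: Convexity = 21.4491


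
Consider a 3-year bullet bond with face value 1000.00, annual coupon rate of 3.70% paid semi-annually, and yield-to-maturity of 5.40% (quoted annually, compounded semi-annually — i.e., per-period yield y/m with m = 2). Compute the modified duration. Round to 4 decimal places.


Coupon per period c = face * coupon_rate / m = 18.500000
Periods per year m = 2; per-period yield y/m = 0.027000
Number of cashflows N = 6
Cashflows (t years, CF_t, discount factor 1/(1+y/m)^(m*t), PV):
  t = 0.5000: CF_t = 18.500000, DF = 0.973710, PV = 18.013632
  t = 1.0000: CF_t = 18.500000, DF = 0.948111, PV = 17.540051
  t = 1.5000: CF_t = 18.500000, DF = 0.923185, PV = 17.078920
  t = 2.0000: CF_t = 18.500000, DF = 0.898914, PV = 16.629912
  t = 2.5000: CF_t = 18.500000, DF = 0.875282, PV = 16.192709
  t = 3.0000: CF_t = 1018.500000, DF = 0.852270, PV = 868.037269
Price P = sum_t PV_t = 953.492492
First compute Macaulay numerator sum_t t * PV_t:
  t * PV_t at t = 0.5000: 9.006816
  t * PV_t at t = 1.0000: 17.540051
  t * PV_t at t = 1.5000: 25.618380
  t * PV_t at t = 2.0000: 33.259824
  t * PV_t at t = 2.5000: 40.481772
  t * PV_t at t = 3.0000: 2604.111806
Macaulay duration D = 2730.018649 / 953.492492 = 2.863178
Modified duration = D / (1 + y/m) = 2.863178 / (1 + 0.027000) = 2.787904

Answer: Modified duration = 2.7879


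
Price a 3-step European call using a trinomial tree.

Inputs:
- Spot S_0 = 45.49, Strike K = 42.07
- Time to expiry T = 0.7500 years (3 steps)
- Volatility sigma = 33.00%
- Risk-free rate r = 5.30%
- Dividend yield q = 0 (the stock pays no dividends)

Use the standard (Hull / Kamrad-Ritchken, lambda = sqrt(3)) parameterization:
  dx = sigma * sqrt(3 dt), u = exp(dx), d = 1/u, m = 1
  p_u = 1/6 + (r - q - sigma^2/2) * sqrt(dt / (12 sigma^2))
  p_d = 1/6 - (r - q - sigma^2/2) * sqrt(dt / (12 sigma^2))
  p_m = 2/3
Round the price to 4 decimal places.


Answer: Price = V(0,0) = 7.8400

Derivation:
dt = T/N = 0.250000; dx = sigma*sqrt(3*dt) = 0.285788
u = exp(dx) = 1.330811; d = 1/u = 0.751422
p_u = 0.166032, p_m = 0.666667, p_d = 0.167301
Discount per step: exp(-r*dt) = 0.986837
Stock lattice S(k, j) with j the centered position index:
  k=0: S(0,+0) = 45.4900
  k=1: S(1,-1) = 34.1822; S(1,+0) = 45.4900; S(1,+1) = 60.5386
  k=2: S(2,-2) = 25.6852; S(2,-1) = 34.1822; S(2,+0) = 45.4900; S(2,+1) = 60.5386; S(2,+2) = 80.5654
  k=3: S(3,-3) = 19.3004; S(3,-2) = 25.6852; S(3,-1) = 34.1822; S(3,+0) = 45.4900; S(3,+1) = 60.5386; S(3,+2) = 80.5654; S(3,+3) = 107.2173
Terminal payoffs V(N, j) = max(S_T - K, 0):
  V(3,-3) = 0.000000; V(3,-2) = 0.000000; V(3,-1) = 0.000000; V(3,+0) = 3.420000; V(3,+1) = 18.468583; V(3,+2) = 38.495401; V(3,+3) = 65.147306
Backward induction: V(k, j) = exp(-r*dt) * [p_u * V(k+1, j+1) + p_m * V(k+1, j) + p_d * V(k+1, j-1)]
  V(2,-2) = exp(-r*dt) * [p_u*0.000000 + p_m*0.000000 + p_d*0.000000] = 0.000000
  V(2,-1) = exp(-r*dt) * [p_u*3.420000 + p_m*0.000000 + p_d*0.000000] = 0.560357
  V(2,+0) = exp(-r*dt) * [p_u*18.468583 + p_m*3.420000 + p_d*0.000000] = 5.276012
  V(2,+1) = exp(-r*dt) * [p_u*38.495401 + p_m*18.468583 + p_d*3.420000] = 19.022321
  V(2,+2) = exp(-r*dt) * [p_u*65.147306 + p_m*38.495401 + p_d*18.468583] = 39.049134
  V(1,-1) = exp(-r*dt) * [p_u*5.276012 + p_m*0.560357 + p_d*0.000000] = 1.233113
  V(1,+0) = exp(-r*dt) * [p_u*19.022321 + p_m*5.276012 + p_d*0.560357] = 6.680309
  V(1,+1) = exp(-r*dt) * [p_u*39.049134 + p_m*19.022321 + p_d*5.276012] = 19.783773
  V(0,+0) = exp(-r*dt) * [p_u*19.783773 + p_m*6.680309 + p_d*1.233113] = 7.840017


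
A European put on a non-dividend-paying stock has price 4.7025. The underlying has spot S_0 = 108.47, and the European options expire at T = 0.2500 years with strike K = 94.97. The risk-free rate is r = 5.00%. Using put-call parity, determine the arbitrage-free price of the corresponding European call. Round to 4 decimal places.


Answer: Call price = 19.3822

Derivation:
Put-call parity: C - P = S_0 * exp(-qT) - K * exp(-rT).
S_0 * exp(-qT) = 108.4700 * 1.00000000 = 108.47000000
K * exp(-rT) = 94.9700 * 0.98757780 = 93.79026371
C = P + S*exp(-qT) - K*exp(-rT)
C = 4.7025 + 108.47000000 - 93.79026371 = 19.3822


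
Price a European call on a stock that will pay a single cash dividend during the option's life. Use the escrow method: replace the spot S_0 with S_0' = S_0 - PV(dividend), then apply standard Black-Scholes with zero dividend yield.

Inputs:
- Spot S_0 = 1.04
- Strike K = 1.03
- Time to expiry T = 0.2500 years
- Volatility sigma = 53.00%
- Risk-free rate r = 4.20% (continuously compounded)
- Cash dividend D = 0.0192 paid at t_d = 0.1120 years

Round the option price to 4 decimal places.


PV(D) = D * exp(-r * t_d) = 0.0192 * 0.99530705 = 0.01910990
S_0' = S_0 - PV(D) = 1.0400 - 0.01910990 = 1.02089010
d1 = (ln(S_0'/K) + (r + sigma^2/2)*T) / (sigma*sqrt(T)) = 0.13859848
d2 = d1 - sigma*sqrt(T) = -0.12640152
exp(-rT) = 0.98955493
N(d1) = 0.55511628; N(d2) = 0.44970705
C = S_0' * N(d1) - K * exp(-rT) * N(d2) = 1.02089010 * 0.55511628 - 1.0300 * 0.98955493 * 0.44970705 = 0.1084

Answer: Price = 0.1084


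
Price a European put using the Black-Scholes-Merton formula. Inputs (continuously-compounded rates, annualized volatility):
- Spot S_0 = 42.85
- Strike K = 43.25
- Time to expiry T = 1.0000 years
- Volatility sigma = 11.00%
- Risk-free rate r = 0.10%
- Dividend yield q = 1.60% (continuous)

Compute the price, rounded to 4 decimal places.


Answer: Price = 2.4363

Derivation:
d1 = (ln(S/K) + (r - q + 0.5*sigma^2) * T) / (sigma * sqrt(T)) = -0.16583262
d2 = d1 - sigma * sqrt(T) = -0.27583262
exp(-rT) = 0.99900050; exp(-qT) = 0.98412732
P = K * exp(-rT) * N(-d2) - S_0 * exp(-qT) * N(-d1)
N(-d1) = 0.56585566; N(-d2) = 0.60866169
P = 43.2500 * 0.99900050 * 0.60866169 - 42.8500 * 0.98412732 * 0.56585566 = 2.4363


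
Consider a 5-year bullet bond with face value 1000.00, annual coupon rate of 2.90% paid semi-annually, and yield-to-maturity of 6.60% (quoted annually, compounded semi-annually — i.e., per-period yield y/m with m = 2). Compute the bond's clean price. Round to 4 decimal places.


Coupon per period c = face * coupon_rate / m = 14.500000
Periods per year m = 2; per-period yield y/m = 0.033000
Number of cashflows N = 10
Cashflows (t years, CF_t, discount factor 1/(1+y/m)^(m*t), PV):
  t = 0.5000: CF_t = 14.500000, DF = 0.968054, PV = 14.036786
  t = 1.0000: CF_t = 14.500000, DF = 0.937129, PV = 13.588370
  t = 1.5000: CF_t = 14.500000, DF = 0.907192, PV = 13.154279
  t = 2.0000: CF_t = 14.500000, DF = 0.878211, PV = 12.734055
  t = 2.5000: CF_t = 14.500000, DF = 0.850156, PV = 12.327255
  t = 3.0000: CF_t = 14.500000, DF = 0.822997, PV = 11.933452
  t = 3.5000: CF_t = 14.500000, DF = 0.796705, PV = 11.552228
  t = 4.0000: CF_t = 14.500000, DF = 0.771254, PV = 11.183183
  t = 4.5000: CF_t = 14.500000, DF = 0.746616, PV = 10.825927
  t = 5.0000: CF_t = 1014.500000, DF = 0.722764, PV = 733.244537
Price P = sum_t PV_t = 844.580072

Answer: Price = 844.5801


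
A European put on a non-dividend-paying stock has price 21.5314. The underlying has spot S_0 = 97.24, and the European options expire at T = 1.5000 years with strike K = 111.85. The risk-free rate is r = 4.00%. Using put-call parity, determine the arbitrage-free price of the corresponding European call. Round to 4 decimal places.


Put-call parity: C - P = S_0 * exp(-qT) - K * exp(-rT).
S_0 * exp(-qT) = 97.2400 * 1.00000000 = 97.24000000
K * exp(-rT) = 111.8500 * 0.94176453 = 105.33636308
C = P + S*exp(-qT) - K*exp(-rT)
C = 21.5314 + 97.24000000 - 105.33636308 = 13.4350

Answer: Call price = 13.4350


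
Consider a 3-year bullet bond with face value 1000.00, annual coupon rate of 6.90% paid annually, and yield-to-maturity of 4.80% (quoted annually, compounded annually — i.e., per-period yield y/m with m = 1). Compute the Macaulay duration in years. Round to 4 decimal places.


Answer: Macaulay duration = 2.8161 years

Derivation:
Coupon per period c = face * coupon_rate / m = 69.000000
Periods per year m = 1; per-period yield y/m = 0.048000
Number of cashflows N = 3
Cashflows (t years, CF_t, discount factor 1/(1+y/m)^(m*t), PV):
  t = 1.0000: CF_t = 69.000000, DF = 0.954198, PV = 65.839695
  t = 2.0000: CF_t = 69.000000, DF = 0.910495, PV = 62.824136
  t = 3.0000: CF_t = 1069.000000, DF = 0.868793, PV = 928.739373
Price P = sum_t PV_t = 1057.403203
Macaulay numerator sum_t t * PV_t:
  t * PV_t at t = 1.0000: 65.839695
  t * PV_t at t = 2.0000: 125.648272
  t * PV_t at t = 3.0000: 2786.218118
Macaulay duration D = (sum_t t * PV_t) / P = 2977.706085 / 1057.403203 = 2.816055


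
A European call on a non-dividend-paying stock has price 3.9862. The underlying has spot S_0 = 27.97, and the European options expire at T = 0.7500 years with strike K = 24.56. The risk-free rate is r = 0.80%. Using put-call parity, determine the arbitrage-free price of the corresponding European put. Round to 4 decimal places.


Put-call parity: C - P = S_0 * exp(-qT) - K * exp(-rT).
S_0 * exp(-qT) = 27.9700 * 1.00000000 = 27.97000000
K * exp(-rT) = 24.5600 * 0.99401796 = 24.41308120
P = C - S*exp(-qT) + K*exp(-rT)
P = 3.9862 - 27.97000000 + 24.41308120 = 0.4293

Answer: Put price = 0.4293


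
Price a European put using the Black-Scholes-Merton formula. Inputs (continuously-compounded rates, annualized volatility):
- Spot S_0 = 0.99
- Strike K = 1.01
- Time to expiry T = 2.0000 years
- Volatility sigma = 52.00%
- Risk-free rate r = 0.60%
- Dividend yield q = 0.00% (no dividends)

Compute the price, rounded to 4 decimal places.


Answer: Price = 0.2892

Derivation:
d1 = (ln(S/K) + (r - q + 0.5*sigma^2) * T) / (sigma * sqrt(T)) = 0.35681605
d2 = d1 - sigma * sqrt(T) = -0.37857500
exp(-rT) = 0.98807171; exp(-qT) = 1.00000000
P = K * exp(-rT) * N(-d2) - S_0 * exp(-qT) * N(-d1)
N(-d1) = 0.36061476; N(-d2) = 0.64749825
P = 1.0100 * 0.98807171 * 0.64749825 - 0.9900 * 1.00000000 * 0.36061476 = 0.2892


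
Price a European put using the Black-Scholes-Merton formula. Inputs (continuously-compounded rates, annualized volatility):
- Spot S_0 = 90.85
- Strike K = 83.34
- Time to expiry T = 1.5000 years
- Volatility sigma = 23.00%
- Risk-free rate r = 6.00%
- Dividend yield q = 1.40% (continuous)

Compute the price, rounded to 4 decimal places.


Answer: Price = 4.2085

Derivation:
d1 = (ln(S/K) + (r - q + 0.5*sigma^2) * T) / (sigma * sqrt(T)) = 0.69209150
d2 = d1 - sigma * sqrt(T) = 0.41040018
exp(-rT) = 0.91393119; exp(-qT) = 0.97921896
P = K * exp(-rT) * N(-d2) - S_0 * exp(-qT) * N(-d1)
N(-d1) = 0.24443993; N(-d2) = 0.34075621
P = 83.3400 * 0.91393119 * 0.34075621 - 90.8500 * 0.97921896 * 0.24443993 = 4.2085


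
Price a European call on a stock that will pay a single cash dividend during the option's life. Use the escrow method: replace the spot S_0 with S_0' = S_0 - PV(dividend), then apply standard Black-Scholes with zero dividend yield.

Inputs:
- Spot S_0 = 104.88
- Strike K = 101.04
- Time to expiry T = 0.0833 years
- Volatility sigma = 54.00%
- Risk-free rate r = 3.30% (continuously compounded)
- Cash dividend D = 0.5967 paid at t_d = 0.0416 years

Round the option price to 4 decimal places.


Answer: Price = 8.2826

Derivation:
PV(D) = D * exp(-r * t_d) = 0.5967 * 0.99862814 = 0.59588141
S_0' = S_0 - PV(D) = 104.8800 - 0.59588141 = 104.28411859
d1 = (ln(S_0'/K) + (r + sigma^2/2)*T) / (sigma*sqrt(T)) = 0.29833579
d2 = d1 - sigma*sqrt(T) = 0.14248240
exp(-rT) = 0.99725487
N(d1) = 0.61727656; N(d2) = 0.55665051
C = S_0' * N(d1) - K * exp(-rT) * N(d2) = 104.28411859 * 0.61727656 - 101.0400 * 0.99725487 * 0.55665051 = 8.2826


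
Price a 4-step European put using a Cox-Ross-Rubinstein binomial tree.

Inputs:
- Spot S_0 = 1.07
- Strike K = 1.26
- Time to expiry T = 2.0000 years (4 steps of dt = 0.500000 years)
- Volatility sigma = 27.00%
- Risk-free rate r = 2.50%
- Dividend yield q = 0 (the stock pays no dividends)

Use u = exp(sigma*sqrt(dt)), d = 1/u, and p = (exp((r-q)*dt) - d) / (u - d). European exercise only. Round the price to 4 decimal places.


dt = T/N = 0.500000
u = exp(sigma*sqrt(dt)) = 1.210361; d = 1/u = 0.826200
p = (exp((r-q)*dt) - d) / (u - d) = 0.485157
Discount per step: exp(-r*dt) = 0.987578
Stock lattice S(k, i) with i counting down-moves:
  k=0: S(0,0) = 1.0700
  k=1: S(1,0) = 1.2951; S(1,1) = 0.8840
  k=2: S(2,0) = 1.5675; S(2,1) = 1.0700; S(2,2) = 0.7304
  k=3: S(3,0) = 1.8973; S(3,1) = 1.2951; S(3,2) = 0.8840; S(3,3) = 0.6034
  k=4: S(4,0) = 2.2964; S(4,1) = 1.5675; S(4,2) = 1.0700; S(4,3) = 0.7304; S(4,4) = 0.4986
Terminal payoffs V(N, i) = max(K - S_T, 0):
  V(4,0) = 0.000000; V(4,1) = 0.000000; V(4,2) = 0.190000; V(4,3) = 0.529612; V(4,4) = 0.761433
Backward induction: V(k, i) = exp(-r*dt) * [p * V(k+1, i) + (1-p) * V(k+1, i+1)].
  V(3,0) = exp(-r*dt) * [p*0.000000 + (1-p)*0.000000] = 0.000000
  V(3,1) = exp(-r*dt) * [p*0.000000 + (1-p)*0.190000] = 0.096605
  V(3,2) = exp(-r*dt) * [p*0.190000 + (1-p)*0.529612] = 0.360314
  V(3,3) = exp(-r*dt) * [p*0.529612 + (1-p)*0.761433] = 0.640901
  V(2,0) = exp(-r*dt) * [p*0.000000 + (1-p)*0.096605] = 0.049119
  V(2,1) = exp(-r*dt) * [p*0.096605 + (1-p)*0.360314] = 0.229487
  V(2,2) = exp(-r*dt) * [p*0.360314 + (1-p)*0.640901] = 0.498502
  V(1,0) = exp(-r*dt) * [p*0.049119 + (1-p)*0.229487] = 0.140216
  V(1,1) = exp(-r*dt) * [p*0.229487 + (1-p)*0.498502] = 0.363416
  V(0,0) = exp(-r*dt) * [p*0.140216 + (1-p)*0.363416] = 0.251960

Answer: Price = V(0,0) = 0.2520


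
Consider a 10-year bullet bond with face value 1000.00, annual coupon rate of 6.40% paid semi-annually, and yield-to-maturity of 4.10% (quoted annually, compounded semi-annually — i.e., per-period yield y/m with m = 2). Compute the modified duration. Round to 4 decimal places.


Coupon per period c = face * coupon_rate / m = 32.000000
Periods per year m = 2; per-period yield y/m = 0.020500
Number of cashflows N = 20
Cashflows (t years, CF_t, discount factor 1/(1+y/m)^(m*t), PV):
  t = 0.5000: CF_t = 32.000000, DF = 0.979912, PV = 31.357178
  t = 1.0000: CF_t = 32.000000, DF = 0.960227, PV = 30.727269
  t = 1.5000: CF_t = 32.000000, DF = 0.940938, PV = 30.110014
  t = 2.0000: CF_t = 32.000000, DF = 0.922036, PV = 29.505158
  t = 2.5000: CF_t = 32.000000, DF = 0.903514, PV = 28.912453
  t = 3.0000: CF_t = 32.000000, DF = 0.885364, PV = 28.331654
  t = 3.5000: CF_t = 32.000000, DF = 0.867579, PV = 27.762522
  t = 4.0000: CF_t = 32.000000, DF = 0.850151, PV = 27.204823
  t = 4.5000: CF_t = 32.000000, DF = 0.833073, PV = 26.658327
  t = 5.0000: CF_t = 32.000000, DF = 0.816338, PV = 26.122810
  t = 5.5000: CF_t = 32.000000, DF = 0.799939, PV = 25.598050
  t = 6.0000: CF_t = 32.000000, DF = 0.783870, PV = 25.083831
  t = 6.5000: CF_t = 32.000000, DF = 0.768123, PV = 24.579942
  t = 7.0000: CF_t = 32.000000, DF = 0.752693, PV = 24.086176
  t = 7.5000: CF_t = 32.000000, DF = 0.737573, PV = 23.602328
  t = 8.0000: CF_t = 32.000000, DF = 0.722756, PV = 23.128200
  t = 8.5000: CF_t = 32.000000, DF = 0.708237, PV = 22.663596
  t = 9.0000: CF_t = 32.000000, DF = 0.694010, PV = 22.208326
  t = 9.5000: CF_t = 32.000000, DF = 0.680069, PV = 21.762200
  t = 10.0000: CF_t = 1032.000000, DF = 0.666407, PV = 687.732449
Price P = sum_t PV_t = 1187.137305
First compute Macaulay numerator sum_t t * PV_t:
  t * PV_t at t = 0.5000: 15.678589
  t * PV_t at t = 1.0000: 30.727269
  t * PV_t at t = 1.5000: 45.165020
  t * PV_t at t = 2.0000: 59.010316
  t * PV_t at t = 2.5000: 72.281131
  t * PV_t at t = 3.0000: 84.994961
  t * PV_t at t = 3.5000: 97.168827
  t * PV_t at t = 4.0000: 108.819292
  t * PV_t at t = 4.5000: 119.962473
  t * PV_t at t = 5.0000: 130.614049
  t * PV_t at t = 5.5000: 140.789274
  t * PV_t at t = 6.0000: 150.502987
  t * PV_t at t = 6.5000: 159.769626
  t * PV_t at t = 7.0000: 168.603230
  t * PV_t at t = 7.5000: 177.017460
  t * PV_t at t = 8.0000: 185.025600
  t * PV_t at t = 8.5000: 192.640568
  t * PV_t at t = 9.0000: 199.874930
  t * PV_t at t = 9.5000: 206.740904
  t * PV_t at t = 10.0000: 6877.324495
Macaulay duration D = 9222.711001 / 1187.137305 = 7.768866
Modified duration = D / (1 + y/m) = 7.768866 / (1 + 0.020500) = 7.612804

Answer: Modified duration = 7.6128


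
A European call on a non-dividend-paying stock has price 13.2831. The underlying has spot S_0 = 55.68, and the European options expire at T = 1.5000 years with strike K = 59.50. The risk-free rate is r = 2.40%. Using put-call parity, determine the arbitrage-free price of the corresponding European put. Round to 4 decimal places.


Answer: Put price = 14.9992

Derivation:
Put-call parity: C - P = S_0 * exp(-qT) - K * exp(-rT).
S_0 * exp(-qT) = 55.6800 * 1.00000000 = 55.68000000
K * exp(-rT) = 59.5000 * 0.96464029 = 57.39609746
P = C - S*exp(-qT) + K*exp(-rT)
P = 13.2831 - 55.68000000 + 57.39609746 = 14.9992


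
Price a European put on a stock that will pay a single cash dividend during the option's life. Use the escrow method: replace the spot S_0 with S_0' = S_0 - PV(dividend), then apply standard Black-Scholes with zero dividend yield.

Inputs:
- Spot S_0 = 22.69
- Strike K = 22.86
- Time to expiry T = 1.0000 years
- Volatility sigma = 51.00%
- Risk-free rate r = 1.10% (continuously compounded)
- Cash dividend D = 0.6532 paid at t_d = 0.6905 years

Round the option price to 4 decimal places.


Answer: Price = 4.7832

Derivation:
PV(D) = D * exp(-r * t_d) = 0.6532 * 0.99243327 = 0.64825741
S_0' = S_0 - PV(D) = 22.6900 - 0.64825741 = 22.04174259
d1 = (ln(S_0'/K) + (r + sigma^2/2)*T) / (sigma*sqrt(T)) = 0.20509684
d2 = d1 - sigma*sqrt(T) = -0.30490316
exp(-rT) = 0.98906028
N(-d1) = 0.41874823; N(-d2) = 0.61978005
P = K * exp(-rT) * N(-d2) - S_0' * N(-d1) = 22.8600 * 0.98906028 * 0.61978005 - 22.04174259 * 0.41874823 = 4.7832


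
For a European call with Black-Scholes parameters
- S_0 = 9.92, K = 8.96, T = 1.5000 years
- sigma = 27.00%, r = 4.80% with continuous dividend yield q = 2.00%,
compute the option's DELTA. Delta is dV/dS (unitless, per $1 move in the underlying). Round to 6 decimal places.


Answer: Delta = 0.704346

Derivation:
d1 = 0.6001482550; d2 = 0.2694671398
phi(d1) = 0.3331949592; exp(-qT) = 0.9704455335; exp(-rT) = 0.9305308958
N(d1) = 0.7257962823
Delta = exp(-qT) * N(d1) = 0.9704455335 * 0.7257962823 = 0.704346


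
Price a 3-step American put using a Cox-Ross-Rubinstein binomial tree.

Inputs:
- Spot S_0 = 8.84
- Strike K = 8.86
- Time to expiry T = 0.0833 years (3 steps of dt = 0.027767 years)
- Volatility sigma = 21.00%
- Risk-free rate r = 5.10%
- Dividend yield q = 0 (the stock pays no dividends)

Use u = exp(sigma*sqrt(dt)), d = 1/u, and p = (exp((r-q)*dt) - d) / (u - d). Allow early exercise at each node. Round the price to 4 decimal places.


Answer: Price = V(0,0) = 0.2257

Derivation:
dt = T/N = 0.027767
u = exp(sigma*sqrt(dt)) = 1.035612; d = 1/u = 0.965612
p = (exp((r-q)*dt) - d) / (u - d) = 0.511497
Discount per step: exp(-r*dt) = 0.998585
Stock lattice S(k, i) with i counting down-moves:
  k=0: S(0,0) = 8.8400
  k=1: S(1,0) = 9.1548; S(1,1) = 8.5360
  k=2: S(2,0) = 9.4808; S(2,1) = 8.8400; S(2,2) = 8.2425
  k=3: S(3,0) = 9.8185; S(3,1) = 9.1548; S(3,2) = 8.5360; S(3,3) = 7.9590
Terminal payoffs V(N, i) = max(K - S_T, 0):
  V(3,0) = 0.000000; V(3,1) = 0.000000; V(3,2) = 0.323988; V(3,3) = 0.900964
Backward induction: V(k, i) = exp(-r*dt) * [p * V(k+1, i) + (1-p) * V(k+1, i+1)]; then take max(V_cont, immediate exercise) for American.
  V(2,0) = exp(-r*dt) * [p*0.000000 + (1-p)*0.000000] = 0.000000; exercise = 0.000000; V(2,0) = max -> 0.000000
  V(2,1) = exp(-r*dt) * [p*0.000000 + (1-p)*0.323988] = 0.158045; exercise = 0.020000; V(2,1) = max -> 0.158045
  V(2,2) = exp(-r*dt) * [p*0.323988 + (1-p)*0.900964] = 0.604985; exercise = 0.617523; V(2,2) = max -> 0.617523
  V(1,0) = exp(-r*dt) * [p*0.000000 + (1-p)*0.158045] = 0.077096; exercise = 0.000000; V(1,0) = max -> 0.077096
  V(1,1) = exp(-r*dt) * [p*0.158045 + (1-p)*0.617523] = 0.381960; exercise = 0.323988; V(1,1) = max -> 0.381960
  V(0,0) = exp(-r*dt) * [p*0.077096 + (1-p)*0.381960] = 0.225704; exercise = 0.020000; V(0,0) = max -> 0.225704


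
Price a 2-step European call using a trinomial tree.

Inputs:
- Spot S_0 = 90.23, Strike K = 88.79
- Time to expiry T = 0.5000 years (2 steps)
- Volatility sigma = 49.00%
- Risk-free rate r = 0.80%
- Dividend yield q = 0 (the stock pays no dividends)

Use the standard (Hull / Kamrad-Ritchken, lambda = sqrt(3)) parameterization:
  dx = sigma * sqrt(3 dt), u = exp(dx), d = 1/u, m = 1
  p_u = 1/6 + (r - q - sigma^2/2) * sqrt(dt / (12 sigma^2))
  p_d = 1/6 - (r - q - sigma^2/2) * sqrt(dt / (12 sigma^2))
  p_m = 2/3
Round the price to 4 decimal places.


dt = T/N = 0.250000; dx = sigma*sqrt(3*dt) = 0.424352
u = exp(dx) = 1.528600; d = 1/u = 0.654193
p_u = 0.133660, p_m = 0.666667, p_d = 0.199673
Discount per step: exp(-r*dt) = 0.998002
Stock lattice S(k, j) with j the centered position index:
  k=0: S(0,+0) = 90.2300
  k=1: S(1,-1) = 59.0279; S(1,+0) = 90.2300; S(1,+1) = 137.9256
  k=2: S(2,-2) = 38.6156; S(2,-1) = 59.0279; S(2,+0) = 90.2300; S(2,+1) = 137.9256; S(2,+2) = 210.8331
Terminal payoffs V(N, j) = max(S_T - K, 0):
  V(2,-2) = 0.000000; V(2,-1) = 0.000000; V(2,+0) = 1.440000; V(2,+1) = 49.135601; V(2,+2) = 122.043108
Backward induction: V(k, j) = exp(-r*dt) * [p_u * V(k+1, j+1) + p_m * V(k+1, j) + p_d * V(k+1, j-1)]
  V(1,-1) = exp(-r*dt) * [p_u*1.440000 + p_m*0.000000 + p_d*0.000000] = 0.192087
  V(1,+0) = exp(-r*dt) * [p_u*49.135601 + p_m*1.440000 + p_d*0.000000] = 7.512449
  V(1,+1) = exp(-r*dt) * [p_u*122.043108 + p_m*49.135601 + p_d*1.440000] = 49.258323
  V(0,+0) = exp(-r*dt) * [p_u*49.258323 + p_m*7.512449 + p_d*0.192087] = 11.607308

Answer: Price = V(0,0) = 11.6073


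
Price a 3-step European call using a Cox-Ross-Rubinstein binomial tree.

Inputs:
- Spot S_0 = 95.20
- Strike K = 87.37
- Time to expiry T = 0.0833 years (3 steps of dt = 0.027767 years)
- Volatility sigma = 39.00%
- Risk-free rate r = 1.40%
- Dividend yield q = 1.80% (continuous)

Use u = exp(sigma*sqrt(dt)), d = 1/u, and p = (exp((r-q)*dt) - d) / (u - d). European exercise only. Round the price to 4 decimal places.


Answer: Price = V(0,0) = 9.0367

Derivation:
dt = T/N = 0.027767
u = exp(sigma*sqrt(dt)) = 1.067145; d = 1/u = 0.937080
p = (exp((r-q)*dt) - d) / (u - d) = 0.482905
Discount per step: exp(-r*dt) = 0.999611
Stock lattice S(k, i) with i counting down-moves:
  k=0: S(0,0) = 95.2000
  k=1: S(1,0) = 101.5922; S(1,1) = 89.2100
  k=2: S(2,0) = 108.4136; S(2,1) = 95.2000; S(2,2) = 83.5969
  k=3: S(3,0) = 115.6931; S(3,1) = 101.5922; S(3,2) = 89.2100; S(3,3) = 78.3369
Terminal payoffs V(N, i) = max(S_T - K, 0):
  V(3,0) = 28.323093; V(3,1) = 14.222218; V(3,2) = 1.839982; V(3,3) = 0.000000
Backward induction: V(k, i) = exp(-r*dt) * [p * V(k+1, i) + (1-p) * V(k+1, i+1)].
  V(2,0) = exp(-r*dt) * [p*28.323093 + (1-p)*14.222218] = 21.023428
  V(2,1) = exp(-r*dt) * [p*14.222218 + (1-p)*1.839982] = 7.816388
  V(2,2) = exp(-r*dt) * [p*1.839982 + (1-p)*0.000000] = 0.888191
  V(1,0) = exp(-r*dt) * [p*21.023428 + (1-p)*7.816388] = 14.188618
  V(1,1) = exp(-r*dt) * [p*7.816388 + (1-p)*0.888191] = 4.232207
  V(0,0) = exp(-r*dt) * [p*14.188618 + (1-p)*4.232207] = 9.036695


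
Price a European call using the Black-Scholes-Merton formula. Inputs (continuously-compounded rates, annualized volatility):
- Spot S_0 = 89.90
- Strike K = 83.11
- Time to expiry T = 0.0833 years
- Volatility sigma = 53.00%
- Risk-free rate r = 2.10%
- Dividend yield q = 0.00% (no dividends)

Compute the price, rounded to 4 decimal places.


d1 = (ln(S/K) + (r - q + 0.5*sigma^2) * T) / (sigma * sqrt(T)) = 0.60131638
d2 = d1 - sigma * sqrt(T) = 0.44834917
exp(-rT) = 0.99825223; exp(-qT) = 1.00000000
C = S_0 * exp(-qT) * N(d1) - K * exp(-rT) * N(d2)
N(d1) = 0.72618536; N(d2) = 0.67304939
C = 89.9000 * 1.00000000 * 0.72618536 - 83.1100 * 0.99825223 * 0.67304939 = 9.4447

Answer: Price = 9.4447


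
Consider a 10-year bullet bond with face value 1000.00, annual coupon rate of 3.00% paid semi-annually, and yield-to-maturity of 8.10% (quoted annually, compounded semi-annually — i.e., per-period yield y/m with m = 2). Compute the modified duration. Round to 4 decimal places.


Coupon per period c = face * coupon_rate / m = 15.000000
Periods per year m = 2; per-period yield y/m = 0.040500
Number of cashflows N = 20
Cashflows (t years, CF_t, discount factor 1/(1+y/m)^(m*t), PV):
  t = 0.5000: CF_t = 15.000000, DF = 0.961076, PV = 14.416146
  t = 1.0000: CF_t = 15.000000, DF = 0.923668, PV = 13.855018
  t = 1.5000: CF_t = 15.000000, DF = 0.887715, PV = 13.315731
  t = 2.0000: CF_t = 15.000000, DF = 0.853162, PV = 12.797435
  t = 2.5000: CF_t = 15.000000, DF = 0.819954, PV = 12.299313
  t = 3.0000: CF_t = 15.000000, DF = 0.788039, PV = 11.820579
  t = 3.5000: CF_t = 15.000000, DF = 0.757365, PV = 11.360480
  t = 4.0000: CF_t = 15.000000, DF = 0.727886, PV = 10.918289
  t = 4.5000: CF_t = 15.000000, DF = 0.699554, PV = 10.493310
  t = 5.0000: CF_t = 15.000000, DF = 0.672325, PV = 10.084873
  t = 5.5000: CF_t = 15.000000, DF = 0.646156, PV = 9.692333
  t = 6.0000: CF_t = 15.000000, DF = 0.621005, PV = 9.315073
  t = 6.5000: CF_t = 15.000000, DF = 0.596833, PV = 8.952497
  t = 7.0000: CF_t = 15.000000, DF = 0.573602, PV = 8.604033
  t = 7.5000: CF_t = 15.000000, DF = 0.551276, PV = 8.269133
  t = 8.0000: CF_t = 15.000000, DF = 0.529818, PV = 7.947269
  t = 8.5000: CF_t = 15.000000, DF = 0.509196, PV = 7.637933
  t = 9.0000: CF_t = 15.000000, DF = 0.489376, PV = 7.340637
  t = 9.5000: CF_t = 15.000000, DF = 0.470328, PV = 7.054913
  t = 10.0000: CF_t = 1015.000000, DF = 0.452021, PV = 458.800995
Price P = sum_t PV_t = 654.975987
First compute Macaulay numerator sum_t t * PV_t:
  t * PV_t at t = 0.5000: 7.208073
  t * PV_t at t = 1.0000: 13.855018
  t * PV_t at t = 1.5000: 19.973596
  t * PV_t at t = 2.0000: 25.594869
  t * PV_t at t = 2.5000: 30.748281
  t * PV_t at t = 3.0000: 35.461737
  t * PV_t at t = 3.5000: 39.761679
  t * PV_t at t = 4.0000: 43.673156
  t * PV_t at t = 4.5000: 47.219894
  t * PV_t at t = 5.0000: 50.424363
  t * PV_t at t = 5.5000: 53.307832
  t * PV_t at t = 6.0000: 55.890436
  t * PV_t at t = 6.5000: 58.191227
  t * PV_t at t = 7.0000: 60.228232
  t * PV_t at t = 7.5000: 62.018499
  t * PV_t at t = 8.0000: 63.578151
  t * PV_t at t = 8.5000: 64.922427
  t * PV_t at t = 9.0000: 66.065731
  t * PV_t at t = 9.5000: 67.021672
  t * PV_t at t = 10.0000: 4588.009952
Macaulay duration D = 5453.154826 / 654.975987 = 8.325732
Modified duration = D / (1 + y/m) = 8.325732 / (1 + 0.040500) = 8.001665

Answer: Modified duration = 8.0017


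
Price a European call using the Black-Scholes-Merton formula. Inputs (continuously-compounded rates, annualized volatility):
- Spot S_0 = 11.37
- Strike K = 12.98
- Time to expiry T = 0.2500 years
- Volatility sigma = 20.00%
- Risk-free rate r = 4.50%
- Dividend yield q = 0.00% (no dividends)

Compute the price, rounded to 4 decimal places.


Answer: Price = 0.0661

Derivation:
d1 = (ln(S/K) + (r - q + 0.5*sigma^2) * T) / (sigma * sqrt(T)) = -1.16181404
d2 = d1 - sigma * sqrt(T) = -1.26181404
exp(-rT) = 0.98881304; exp(-qT) = 1.00000000
C = S_0 * exp(-qT) * N(d1) - K * exp(-rT) * N(d2)
N(d1) = 0.12265551; N(d2) = 0.10350786
C = 11.3700 * 1.00000000 * 0.12265551 - 12.9800 * 0.98881304 * 0.10350786 = 0.0661


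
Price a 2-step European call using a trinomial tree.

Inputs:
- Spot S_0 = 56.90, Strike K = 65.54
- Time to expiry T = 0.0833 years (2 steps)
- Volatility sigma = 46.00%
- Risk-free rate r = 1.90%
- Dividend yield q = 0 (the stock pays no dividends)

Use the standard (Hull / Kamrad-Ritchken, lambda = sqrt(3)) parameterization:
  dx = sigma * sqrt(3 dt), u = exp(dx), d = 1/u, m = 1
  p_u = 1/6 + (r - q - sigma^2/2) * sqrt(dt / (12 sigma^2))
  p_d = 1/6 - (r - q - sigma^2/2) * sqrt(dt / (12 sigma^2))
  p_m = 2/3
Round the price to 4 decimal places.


dt = T/N = 0.041650; dx = sigma*sqrt(3*dt) = 0.162602
u = exp(dx) = 1.176568; d = 1/u = 0.849929
p_u = 0.155550, p_m = 0.666667, p_d = 0.177783
Discount per step: exp(-r*dt) = 0.999209
Stock lattice S(k, j) with j the centered position index:
  k=0: S(0,+0) = 56.9000
  k=1: S(1,-1) = 48.3610; S(1,+0) = 56.9000; S(1,+1) = 66.9467
  k=2: S(2,-2) = 41.1034; S(2,-1) = 48.3610; S(2,+0) = 56.9000; S(2,+1) = 66.9467; S(2,+2) = 78.7674
Terminal payoffs V(N, j) = max(S_T - K, 0):
  V(2,-2) = 0.000000; V(2,-1) = 0.000000; V(2,+0) = 0.000000; V(2,+1) = 1.406740; V(2,+2) = 13.227415
Backward induction: V(k, j) = exp(-r*dt) * [p_u * V(k+1, j+1) + p_m * V(k+1, j) + p_d * V(k+1, j-1)]
  V(1,-1) = exp(-r*dt) * [p_u*0.000000 + p_m*0.000000 + p_d*0.000000] = 0.000000
  V(1,+0) = exp(-r*dt) * [p_u*1.406740 + p_m*0.000000 + p_d*0.000000] = 0.218645
  V(1,+1) = exp(-r*dt) * [p_u*13.227415 + p_m*1.406740 + p_d*0.000000] = 2.992980
  V(0,+0) = exp(-r*dt) * [p_u*2.992980 + p_m*0.218645 + p_d*0.000000] = 0.610838

Answer: Price = V(0,0) = 0.6108
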